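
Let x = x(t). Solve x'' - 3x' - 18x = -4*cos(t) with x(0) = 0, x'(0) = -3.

x = -15*exp(6*t)/37 + exp(-3*t)/5 + 6*sin(t)/185 + 38*cos(t)/185

Characteristic equation r² - 3r - 18 = 0 factors as (r - 6)(r + 3) = 0, so r = 6, -3.
Hence x_h = C1*exp(6*t) + C2*exp(-3*t).
Try x_p = A*cos(t) + B*sin(t). Substituting and equating the coefficients of cos(t) and sin(t) gives A = 38/185, B = 6/185, so x_p = 6*sin(t)/185 + 38*cos(t)/185.
General solution: x = 6*sin(t)/185 + 38*cos(t)/185 + C1*exp(6*t) + C2*exp(-3*t).
Apply the initial conditions: x(0) = 38/185 + C1 + C2 = 0 and x'(0) = 6/185 - 3*C2 + 6*C1 = -3. Solving gives C1 = -15/37, C2 = 1/5.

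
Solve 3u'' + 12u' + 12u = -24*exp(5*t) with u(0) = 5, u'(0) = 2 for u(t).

Divide through by 3: u'' + 4u' + 4u = -8*exp(5*t).
Characteristic equation r² + 4r + 4 = 0 has discriminant (4)² - 4·(4) = 0, so r = -2 is a repeated root.
Hence u_h = (C1 + C2*t)*exp(-2*t).
Try u_p = A*exp(5*t). Substituting into the equation and dividing by exp(5*t) gives A = -8/49, so u_p = -8*exp(5*t)/49.
General solution: u = -8*exp(5*t)/49 + C1*exp(-2*t) + C2*t*exp(-2*t).
Apply the initial conditions: u(0) = -8/49 + C1 = 5 and u'(0) = -40/49 + C2 - 2*C1 = 2. Solving gives C1 = 253/49, C2 = 92/7.

u = -8*exp(5*t)/49 + 253*exp(-2*t)/49 + 92*t*exp(-2*t)/7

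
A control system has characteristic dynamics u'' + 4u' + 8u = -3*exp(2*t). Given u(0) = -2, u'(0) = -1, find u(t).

Characteristic equation r² + 4r + 8 = 0 has discriminant (4)² - 4·(8) = -16 < 0, so r = -2 ± 2i.
Hence u_h = C1*cos(2*t)*exp(-2*t) + C2*exp(-2*t)*sin(2*t).
Try u_p = A*exp(2*t). Substituting into the equation and dividing by exp(2*t) gives A = -3/20, so u_p = -3*exp(2*t)/20.
General solution: u = -3*exp(2*t)/20 + C1*cos(2*t)*exp(-2*t) + C2*exp(-2*t)*sin(2*t).
Apply the initial conditions: u(0) = -3/20 + C1 = -2 and u'(0) = -3/10 - 2*C1 + 2*C2 = -1. Solving gives C1 = -37/20, C2 = -11/5.

u = -3*exp(2*t)/20 - 37*cos(2*t)*exp(-2*t)/20 - 11*exp(-2*t)*sin(2*t)/5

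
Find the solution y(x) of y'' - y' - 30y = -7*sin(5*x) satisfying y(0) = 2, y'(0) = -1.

Characteristic equation r² - r - 30 = 0 factors as (r + 5)(r - 6) = 0, so r = -5, 6.
Hence y_h = C1*exp(-5*x) + C2*exp(6*x).
Try y_p = A*cos(5*x) + B*sin(5*x). Substituting and equating the coefficients of cos(5x) and sin(5x) gives A = -7/610, B = 77/610, so y_p = -7*cos(5*x)/610 + 77*sin(5*x)/610.
General solution: y = -7*cos(5*x)/610 + 77*sin(5*x)/610 + C1*exp(-5*x) + C2*exp(6*x).
Apply the initial conditions: y(0) = -7/610 + C1 + C2 = 2 and y'(0) = 77/122 - 5*C1 + 6*C2 = -1. Solving gives C1 = 137/110, C2 = 514/671.

y = -7*cos(5*x)/610 + 77*sin(5*x)/610 + 137*exp(-5*x)/110 + 514*exp(6*x)/671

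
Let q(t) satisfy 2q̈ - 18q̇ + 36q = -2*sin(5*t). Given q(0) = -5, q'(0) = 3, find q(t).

Divide through by 2: q'' - 9q' + 18q = -sin(5*t).
Characteristic equation r² - 9r + 18 = 0 factors as (r - 3)(r - 6) = 0, so r = 3, 6.
Hence q_h = C1*exp(3*t) + C2*exp(6*t).
Try q_p = A*cos(5*t) + B*sin(5*t). Substituting and equating the coefficients of cos(5t) and sin(5t) gives A = -45/2074, B = 7/2074, so q_p = -45*cos(5*t)/2074 + 7*sin(5*t)/2074.
General solution: q = -45*cos(5*t)/2074 + 7*sin(5*t)/2074 + C1*exp(3*t) + C2*exp(6*t).
Apply the initial conditions: q(0) = -45/2074 + C1 + C2 = -5 and q'(0) = 35/2074 + 3*C1 + 6*C2 = 3. Solving gives C1 = -1117/102, C2 = 1093/183.

q = -1117*exp(3*t)/102 - 45*cos(5*t)/2074 + 7*sin(5*t)/2074 + 1093*exp(6*t)/183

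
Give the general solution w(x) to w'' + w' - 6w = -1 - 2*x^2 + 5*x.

w = 17/108 - 13*x/18 + x**2/3 + C1*exp(2*x) + C2*exp(-3*x)

Characteristic equation r² + r - 6 = 0 factors as (r - 2)(r + 3) = 0, so r = 2, -3.
Hence w_h = C1*exp(2*x) + C2*exp(-3*x).
For the particular solution try w_p = A0 + A1*x + A2*x^2. Substituting and matching coefficients of each power of x gives A0 = 17/108, A1 = -13/18, A2 = 1/3, so w_p = 17/108 - 13*x/18 + x^2/3.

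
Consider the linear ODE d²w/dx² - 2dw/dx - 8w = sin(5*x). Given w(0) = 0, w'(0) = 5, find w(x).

w = -33*sin(5*x)/1189 - 25*exp(-2*x)/29 + 10*cos(5*x)/1189 + 35*exp(4*x)/41

Characteristic equation r² - 2r - 8 = 0 factors as (r - 4)(r + 2) = 0, so r = 4, -2.
Hence w_h = C1*exp(4*x) + C2*exp(-2*x).
Try w_p = A*cos(5*x) + B*sin(5*x). Substituting and equating the coefficients of cos(5x) and sin(5x) gives A = 10/1189, B = -33/1189, so w_p = -33*sin(5*x)/1189 + 10*cos(5*x)/1189.
General solution: w = -33*sin(5*x)/1189 + 10*cos(5*x)/1189 + C1*exp(4*x) + C2*exp(-2*x).
Apply the initial conditions: w(0) = 10/1189 + C1 + C2 = 0 and w'(0) = -165/1189 - 2*C2 + 4*C1 = 5. Solving gives C1 = 35/41, C2 = -25/29.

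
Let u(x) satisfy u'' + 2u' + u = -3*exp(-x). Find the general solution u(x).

u = C1*exp(-x) - 3*x**2*exp(-x)/2 + C2*x*exp(-x)

Characteristic equation r² + 2r + 1 = 0 has discriminant (2)² - 4·(1) = 0, so r = -1 is a repeated root.
Hence u_h = (C1 + C2*x)*exp(-x).
Since exp(-x) solves the homogeneous equation (r = -1 is a root of multiplicity 2), multiply the trial by x^2. Try u_p = A*x^2*exp(-x). Substituting into the equation and dividing by exp(-x) gives A = -3/2, so u_p = -3*x^2*exp(-x)/2.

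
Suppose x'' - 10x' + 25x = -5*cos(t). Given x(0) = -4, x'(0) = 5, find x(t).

x = -646*exp(5*t)/169 - 30*cos(t)/169 + 25*sin(t)/338 + 625*t*exp(5*t)/26

Characteristic equation r² - 10r + 25 = 0 has discriminant (-10)² - 4·(25) = 0, so r = 5 is a repeated root.
Hence x_h = (C1 + C2*t)*exp(5*t).
Try x_p = A*cos(t) + B*sin(t). Substituting and equating the coefficients of cos(t) and sin(t) gives A = -30/169, B = 25/338, so x_p = -30*cos(t)/169 + 25*sin(t)/338.
General solution: x = -30*cos(t)/169 + 25*sin(t)/338 + C1*exp(5*t) + C2*t*exp(5*t).
Apply the initial conditions: x(0) = -30/169 + C1 = -4 and x'(0) = 25/338 + C2 + 5*C1 = 5. Solving gives C1 = -646/169, C2 = 625/26.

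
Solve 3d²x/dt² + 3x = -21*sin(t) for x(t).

x = C1*cos(t) + C2*sin(t) + 7*t*cos(t)/2

Divide through by 3: x'' + x = -7*sin(t).
Characteristic equation r² + 1 = 0 has discriminant (0)² - 4·(1) = -4 < 0, so r = ± i.
Hence x_h = C1*cos(t) + C2*sin(t).
Since ±1i are characteristic roots, multiply the trial by t. Try x_p = t*(A*cos(t) + B*sin(t)). Substituting and equating the coefficients of cos(t) and sin(t) gives A = 7/2, B = 0, so x_p = 7*t*cos(t)/2.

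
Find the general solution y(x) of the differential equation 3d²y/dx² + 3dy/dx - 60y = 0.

Divide through by 3: y'' + y' - 20y = 0.
Characteristic equation r² + r - 20 = 0 factors as (r + 5)(r - 4) = 0, so r = -5, 4.
Hence y_h = C1*exp(-5*x) + C2*exp(4*x).

y = C1*exp(-5*x) + C2*exp(4*x)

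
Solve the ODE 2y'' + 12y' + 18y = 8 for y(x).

y = 4/9 + C1*exp(-3*x) + C2*x*exp(-3*x)

Divide through by 2: y'' + 6y' + 9y = 4.
Characteristic equation r² + 6r + 9 = 0 has discriminant (6)² - 4·(9) = 0, so r = -3 is a repeated root.
Hence y_h = (C1 + C2*x)*exp(-3*x).
For the particular solution try y_p = A0. Substituting and matching coefficients of each power of x gives A0 = 4/9, so y_p = 4/9.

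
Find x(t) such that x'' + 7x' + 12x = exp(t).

Characteristic equation r² + 7r + 12 = 0 factors as (r + 3)(r + 4) = 0, so r = -3, -4.
Hence x_h = C1*exp(-3*t) + C2*exp(-4*t).
Try x_p = A*exp(t). Substituting into the equation and dividing by exp(t) gives A = 1/20, so x_p = exp(t)/20.

x = exp(t)/20 + C1*exp(-3*t) + C2*exp(-4*t)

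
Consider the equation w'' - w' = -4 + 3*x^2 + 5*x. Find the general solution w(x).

w = C2 - x**3 - 7*x - 11*x**2/2 + C1*exp(x)

Characteristic equation r² - r = 0 factors as (r - 1)r = 0, so r = 1, 0.
Hence w_h = C1*exp(x) + C2.
Since 0 is a characteristic root (multiplicity 1), multiply the polynomial trial by x: try w_p = x*(A0 + A1*x + A2*x^2). Substituting and matching coefficients of each power of x gives A0 = -7, A1 = -11/2, A2 = -1, so w_p = -x^3 - 7*x - 11*x^2/2.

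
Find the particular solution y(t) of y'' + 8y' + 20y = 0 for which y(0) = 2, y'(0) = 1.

y = 2*cos(2*t)*exp(-4*t) + 9*exp(-4*t)*sin(2*t)/2

Characteristic equation r² + 8r + 20 = 0 has discriminant (8)² - 4·(20) = -16 < 0, so r = -4 ± 2i.
Hence y_h = C1*cos(2*t)*exp(-4*t) + C2*exp(-4*t)*sin(2*t).
Apply the initial conditions: y(0) = C1 = 2 and y'(0) = -4*C1 + 2*C2 = 1. Solving gives C1 = 2, C2 = 9/2.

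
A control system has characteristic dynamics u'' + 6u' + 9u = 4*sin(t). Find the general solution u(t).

Characteristic equation r² + 6r + 9 = 0 has discriminant (6)² - 4·(9) = 0, so r = -3 is a repeated root.
Hence u_h = (C1 + C2*t)*exp(-3*t).
Try u_p = A*cos(t) + B*sin(t). Substituting and equating the coefficients of cos(t) and sin(t) gives A = -6/25, B = 8/25, so u_p = -6*cos(t)/25 + 8*sin(t)/25.

u = -6*cos(t)/25 + 8*sin(t)/25 + C1*exp(-3*t) + C2*t*exp(-3*t)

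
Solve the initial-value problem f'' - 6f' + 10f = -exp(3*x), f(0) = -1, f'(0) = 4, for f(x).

Characteristic equation r² - 6r + 10 = 0 has discriminant (-6)² - 4·(10) = -4 < 0, so r = 3 ± i.
Hence f_h = C1*cos(x)*exp(3*x) + C2*exp(3*x)*sin(x).
Try f_p = A*exp(3*x). Substituting into the equation and dividing by exp(3*x) gives A = -1, so f_p = -exp(3*x).
General solution: f = -exp(3*x) + C1*cos(x)*exp(3*x) + C2*exp(3*x)*sin(x).
Apply the initial conditions: f(0) = -1 + C1 = -1 and f'(0) = -3 + C2 + 3*C1 = 4. Solving gives C1 = 0, C2 = 7.

f = -exp(3*x) + 7*exp(3*x)*sin(x)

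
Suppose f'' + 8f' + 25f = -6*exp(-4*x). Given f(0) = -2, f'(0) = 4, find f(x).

Characteristic equation r² + 8r + 25 = 0 has discriminant (8)² - 4·(25) = -36 < 0, so r = -4 ± 3i.
Hence f_h = C1*cos(3*x)*exp(-4*x) + C2*exp(-4*x)*sin(3*x).
Try f_p = A*exp(-4*x). Substituting into the equation and dividing by exp(-4*x) gives A = -2/3, so f_p = -2*exp(-4*x)/3.
General solution: f = -2*exp(-4*x)/3 + C1*cos(3*x)*exp(-4*x) + C2*exp(-4*x)*sin(3*x).
Apply the initial conditions: f(0) = -2/3 + C1 = -2 and f'(0) = 8/3 - 4*C1 + 3*C2 = 4. Solving gives C1 = -4/3, C2 = -4/3.

f = -2*exp(-4*x)/3 - 4*cos(3*x)*exp(-4*x)/3 - 4*exp(-4*x)*sin(3*x)/3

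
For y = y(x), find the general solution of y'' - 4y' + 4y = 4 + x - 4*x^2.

Characteristic equation r² - 4r + 4 = 0 has discriminant (-4)² - 4·(4) = 0, so r = 2 is a repeated root.
Hence y_h = (C1 + C2*x)*exp(2*x).
For the particular solution try y_p = A0 + A1*x + A2*x^2. Substituting and matching coefficients of each power of x gives A0 = -1/4, A1 = -7/4, A2 = -1, so y_p = -1/4 - x^2 - 7*x/4.

y = -1/4 - x**2 - 7*x/4 + C1*exp(2*x) + C2*x*exp(2*x)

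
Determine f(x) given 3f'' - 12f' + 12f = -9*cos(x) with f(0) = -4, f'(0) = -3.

Divide through by 3: f'' - 4f' + 4f = -3*cos(x).
Characteristic equation r² - 4r + 4 = 0 has discriminant (-4)² - 4·(4) = 0, so r = 2 is a repeated root.
Hence f_h = (C1 + C2*x)*exp(2*x).
Try f_p = A*cos(x) + B*sin(x). Substituting and equating the coefficients of cos(x) and sin(x) gives A = -9/25, B = 12/25, so f_p = -9*cos(x)/25 + 12*sin(x)/25.
General solution: f = -9*cos(x)/25 + 12*sin(x)/25 + C1*exp(2*x) + C2*x*exp(2*x).
Apply the initial conditions: f(0) = -9/25 + C1 = -4 and f'(0) = 12/25 + C2 + 2*C1 = -3. Solving gives C1 = -91/25, C2 = 19/5.

f = -91*exp(2*x)/25 - 9*cos(x)/25 + 12*sin(x)/25 + 19*x*exp(2*x)/5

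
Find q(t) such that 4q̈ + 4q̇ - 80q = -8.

Divide through by 4: q'' + q' - 20q = -2.
Characteristic equation r² + r - 20 = 0 factors as (r + 5)(r - 4) = 0, so r = -5, 4.
Hence q_h = C1*exp(-5*t) + C2*exp(4*t).
For the particular solution try q_p = A0. Substituting and matching coefficients of each power of t gives A0 = 1/10, so q_p = 1/10.

q = 1/10 + C1*exp(-5*t) + C2*exp(4*t)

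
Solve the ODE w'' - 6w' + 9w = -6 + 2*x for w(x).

Characteristic equation r² - 6r + 9 = 0 has discriminant (-6)² - 4·(9) = 0, so r = 3 is a repeated root.
Hence w_h = (C1 + C2*x)*exp(3*x).
For the particular solution try w_p = A0 + A1*x. Substituting and matching coefficients of each power of x gives A0 = -14/27, A1 = 2/9, so w_p = -14/27 + 2*x/9.

w = -14/27 + 2*x/9 + C1*exp(3*x) + C2*x*exp(3*x)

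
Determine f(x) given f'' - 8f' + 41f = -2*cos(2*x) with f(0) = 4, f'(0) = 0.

Characteristic equation r² - 8r + 41 = 0 has discriminant (-8)² - 4·(41) = -100 < 0, so r = 4 ± 5i.
Hence f_h = C1*cos(5*x)*exp(4*x) + C2*exp(4*x)*sin(5*x).
Try f_p = A*cos(2*x) + B*sin(2*x). Substituting and equating the coefficients of cos(2x) and sin(2x) gives A = -74/1625, B = 32/1625, so f_p = -74*cos(2*x)/1625 + 32*sin(2*x)/1625.
General solution: f = -74*cos(2*x)/1625 + 32*sin(2*x)/1625 + C1*cos(5*x)*exp(4*x) + C2*exp(4*x)*sin(5*x).
Apply the initial conditions: f(0) = -74/1625 + C1 = 4 and f'(0) = 64/1625 + 4*C1 + 5*C2 = 0. Solving gives C1 = 6574/1625, C2 = -5272/1625.

f = -74*cos(2*x)/1625 + 32*sin(2*x)/1625 - 5272*exp(4*x)*sin(5*x)/1625 + 6574*cos(5*x)*exp(4*x)/1625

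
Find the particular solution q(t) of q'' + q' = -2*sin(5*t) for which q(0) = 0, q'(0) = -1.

Characteristic equation r² + r = 0 factors as (r + 1)r = 0, so r = -1, 0.
Hence q_h = C1*exp(-t) + C2.
Try q_p = A*cos(5*t) + B*sin(5*t). Substituting and equating the coefficients of cos(5t) and sin(5t) gives A = 1/65, B = 1/13, so q_p = sin(5*t)/13 + cos(5*t)/65.
General solution: q = C2 + sin(5*t)/13 + cos(5*t)/65 + C1*exp(-t).
Apply the initial conditions: q(0) = 1/65 + C1 + C2 = 0 and q'(0) = 5/13 - C1 = -1. Solving gives C1 = 18/13, C2 = -7/5.

q = -7/5 + sin(5*t)/13 + cos(5*t)/65 + 18*exp(-t)/13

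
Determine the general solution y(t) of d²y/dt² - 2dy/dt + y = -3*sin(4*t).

Characteristic equation r² - 2r + 1 = 0 has discriminant (-2)² - 4·(1) = 0, so r = 1 is a repeated root.
Hence y_h = (C1 + C2*t)*exp(t).
Try y_p = A*cos(4*t) + B*sin(4*t). Substituting and equating the coefficients of cos(4t) and sin(4t) gives A = -24/289, B = 45/289, so y_p = -24*cos(4*t)/289 + 45*sin(4*t)/289.

y = -24*cos(4*t)/289 + 45*sin(4*t)/289 + C1*exp(t) + C2*t*exp(t)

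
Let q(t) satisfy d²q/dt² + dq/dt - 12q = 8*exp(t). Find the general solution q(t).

Characteristic equation r² + r - 12 = 0 factors as (r + 4)(r - 3) = 0, so r = -4, 3.
Hence q_h = C1*exp(-4*t) + C2*exp(3*t).
Try q_p = A*exp(t). Substituting into the equation and dividing by exp(t) gives A = -4/5, so q_p = -4*exp(t)/5.

q = -4*exp(t)/5 + C1*exp(-4*t) + C2*exp(3*t)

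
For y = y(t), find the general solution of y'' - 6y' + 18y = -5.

Characteristic equation r² - 6r + 18 = 0 has discriminant (-6)² - 4·(18) = -36 < 0, so r = 3 ± 3i.
Hence y_h = C1*cos(3*t)*exp(3*t) + C2*exp(3*t)*sin(3*t).
For the particular solution try y_p = A0. Substituting and matching coefficients of each power of t gives A0 = -5/18, so y_p = -5/18.

y = -5/18 + C1*cos(3*t)*exp(3*t) + C2*exp(3*t)*sin(3*t)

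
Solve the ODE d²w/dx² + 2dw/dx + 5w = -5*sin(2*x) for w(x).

Characteristic equation r² + 2r + 5 = 0 has discriminant (2)² - 4·(5) = -16 < 0, so r = -1 ± 2i.
Hence w_h = C1*cos(2*x)*exp(-x) + C2*exp(-x)*sin(2*x).
Try w_p = A*cos(2*x) + B*sin(2*x). Substituting and equating the coefficients of cos(2x) and sin(2x) gives A = 20/17, B = -5/17, so w_p = -5*sin(2*x)/17 + 20*cos(2*x)/17.

w = -5*sin(2*x)/17 + 20*cos(2*x)/17 + C1*cos(2*x)*exp(-x) + C2*exp(-x)*sin(2*x)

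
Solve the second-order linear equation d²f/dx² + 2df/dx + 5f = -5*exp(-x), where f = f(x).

f = -5*exp(-x)/4 + C1*cos(2*x)*exp(-x) + C2*exp(-x)*sin(2*x)

Characteristic equation r² + 2r + 5 = 0 has discriminant (2)² - 4·(5) = -16 < 0, so r = -1 ± 2i.
Hence f_h = C1*cos(2*x)*exp(-x) + C2*exp(-x)*sin(2*x).
Try f_p = A*exp(-x). Substituting into the equation and dividing by exp(-x) gives A = -5/4, so f_p = -5*exp(-x)/4.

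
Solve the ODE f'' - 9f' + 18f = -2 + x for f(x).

Characteristic equation r² - 9r + 18 = 0 factors as (r - 3)(r - 6) = 0, so r = 3, 6.
Hence f_h = C1*exp(3*x) + C2*exp(6*x).
For the particular solution try f_p = A0 + A1*x. Substituting and matching coefficients of each power of x gives A0 = -1/12, A1 = 1/18, so f_p = -1/12 + x/18.

f = -1/12 + x/18 + C1*exp(3*x) + C2*exp(6*x)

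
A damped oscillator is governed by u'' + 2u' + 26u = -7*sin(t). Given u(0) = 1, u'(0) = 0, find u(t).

Characteristic equation r² + 2r + 26 = 0 has discriminant (2)² - 4·(26) = -100 < 0, so r = -1 ± 5i.
Hence u_h = C1*cos(5*t)*exp(-t) + C2*exp(-t)*sin(5*t).
Try u_p = A*cos(t) + B*sin(t). Substituting and equating the coefficients of cos(t) and sin(t) gives A = 14/629, B = -175/629, so u_p = -175*sin(t)/629 + 14*cos(t)/629.
General solution: u = -175*sin(t)/629 + 14*cos(t)/629 + C1*cos(5*t)*exp(-t) + C2*exp(-t)*sin(5*t).
Apply the initial conditions: u(0) = 14/629 + C1 = 1 and u'(0) = -175/629 - C1 + 5*C2 = 0. Solving gives C1 = 615/629, C2 = 158/629.

u = -175*sin(t)/629 + 14*cos(t)/629 + 158*exp(-t)*sin(5*t)/629 + 615*cos(5*t)*exp(-t)/629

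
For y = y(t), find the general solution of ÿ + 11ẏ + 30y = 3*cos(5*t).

Characteristic equation r² + 11r + 30 = 0 factors as (r + 5)(r + 6) = 0, so r = -5, -6.
Hence y_h = C1*exp(-5*t) + C2*exp(-6*t).
Try y_p = A*cos(5*t) + B*sin(5*t). Substituting and equating the coefficients of cos(5t) and sin(5t) gives A = 3/610, B = 33/610, so y_p = 3*cos(5*t)/610 + 33*sin(5*t)/610.

y = 3*cos(5*t)/610 + 33*sin(5*t)/610 + C1*exp(-5*t) + C2*exp(-6*t)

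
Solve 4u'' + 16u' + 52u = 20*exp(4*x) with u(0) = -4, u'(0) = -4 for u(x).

u = exp(4*x)/9 - 38*exp(-2*x)*sin(3*x)/9 - 37*cos(3*x)*exp(-2*x)/9

Divide through by 4: u'' + 4u' + 13u = 5*exp(4*x).
Characteristic equation r² + 4r + 13 = 0 has discriminant (4)² - 4·(13) = -36 < 0, so r = -2 ± 3i.
Hence u_h = C1*cos(3*x)*exp(-2*x) + C2*exp(-2*x)*sin(3*x).
Try u_p = A*exp(4*x). Substituting into the equation and dividing by exp(4*x) gives A = 1/9, so u_p = exp(4*x)/9.
General solution: u = exp(4*x)/9 + C1*cos(3*x)*exp(-2*x) + C2*exp(-2*x)*sin(3*x).
Apply the initial conditions: u(0) = 1/9 + C1 = -4 and u'(0) = 4/9 - 2*C1 + 3*C2 = -4. Solving gives C1 = -37/9, C2 = -38/9.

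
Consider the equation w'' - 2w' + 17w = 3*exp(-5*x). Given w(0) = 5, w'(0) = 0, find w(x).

w = 3*exp(-5*x)/52 - 121*exp(x)*sin(4*x)/104 + 257*cos(4*x)*exp(x)/52

Characteristic equation r² - 2r + 17 = 0 has discriminant (-2)² - 4·(17) = -64 < 0, so r = 1 ± 4i.
Hence w_h = C1*cos(4*x)*exp(x) + C2*exp(x)*sin(4*x).
Try w_p = A*exp(-5*x). Substituting into the equation and dividing by exp(-5*x) gives A = 3/52, so w_p = 3*exp(-5*x)/52.
General solution: w = 3*exp(-5*x)/52 + C1*cos(4*x)*exp(x) + C2*exp(x)*sin(4*x).
Apply the initial conditions: w(0) = 3/52 + C1 = 5 and w'(0) = -15/52 + C1 + 4*C2 = 0. Solving gives C1 = 257/52, C2 = -121/104.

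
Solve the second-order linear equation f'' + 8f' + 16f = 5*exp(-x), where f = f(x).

Characteristic equation r² + 8r + 16 = 0 has discriminant (8)² - 4·(16) = 0, so r = -4 is a repeated root.
Hence f_h = (C1 + C2*x)*exp(-4*x).
Try f_p = A*exp(-x). Substituting into the equation and dividing by exp(-x) gives A = 5/9, so f_p = 5*exp(-x)/9.

f = 5*exp(-x)/9 + C1*exp(-4*x) + C2*x*exp(-4*x)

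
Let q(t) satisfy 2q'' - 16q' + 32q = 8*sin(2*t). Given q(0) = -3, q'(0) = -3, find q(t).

Divide through by 2: q'' - 8q' + 16q = 4*sin(2*t).
Characteristic equation r² - 8r + 16 = 0 has discriminant (-8)² - 4·(16) = 0, so r = 4 is a repeated root.
Hence q_h = (C1 + C2*t)*exp(4*t).
Try q_p = A*cos(2*t) + B*sin(2*t). Substituting and equating the coefficients of cos(2t) and sin(2t) gives A = 4/25, B = 3/25, so q_p = 3*sin(2*t)/25 + 4*cos(2*t)/25.
General solution: q = 3*sin(2*t)/25 + 4*cos(2*t)/25 + C1*exp(4*t) + C2*t*exp(4*t).
Apply the initial conditions: q(0) = 4/25 + C1 = -3 and q'(0) = 6/25 + C2 + 4*C1 = -3. Solving gives C1 = -79/25, C2 = 47/5.

q = -79*exp(4*t)/25 + 3*sin(2*t)/25 + 4*cos(2*t)/25 + 47*t*exp(4*t)/5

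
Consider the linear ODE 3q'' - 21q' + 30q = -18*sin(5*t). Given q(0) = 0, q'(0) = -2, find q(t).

Divide through by 3: q'' - 7q' + 10q = -6*sin(5*t).
Characteristic equation r² - 7r + 10 = 0 factors as (r - 2)(r - 5) = 0, so r = 2, 5.
Hence q_h = C1*exp(2*t) + C2*exp(5*t).
Try q_p = A*cos(5*t) + B*sin(5*t). Substituting and equating the coefficients of cos(5t) and sin(5t) gives A = -21/145, B = 9/145, so q_p = -21*cos(5*t)/145 + 9*sin(5*t)/145.
General solution: q = -21*cos(5*t)/145 + 9*sin(5*t)/145 + C1*exp(2*t) + C2*exp(5*t).
Apply the initial conditions: q(0) = -21/145 + C1 + C2 = 0 and q'(0) = 9/29 + 2*C1 + 5*C2 = -2. Solving gives C1 = 88/87, C2 = -13/15.

q = -21*cos(5*t)/145 - 13*exp(5*t)/15 + 9*sin(5*t)/145 + 88*exp(2*t)/87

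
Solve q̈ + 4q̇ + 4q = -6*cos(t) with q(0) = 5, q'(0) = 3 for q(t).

q = -24*sin(t)/25 - 18*cos(t)/25 + 143*exp(-2*t)/25 + 77*t*exp(-2*t)/5

Characteristic equation r² + 4r + 4 = 0 has discriminant (4)² - 4·(4) = 0, so r = -2 is a repeated root.
Hence q_h = (C1 + C2*t)*exp(-2*t).
Try q_p = A*cos(t) + B*sin(t). Substituting and equating the coefficients of cos(t) and sin(t) gives A = -18/25, B = -24/25, so q_p = -24*sin(t)/25 - 18*cos(t)/25.
General solution: q = -24*sin(t)/25 - 18*cos(t)/25 + C1*exp(-2*t) + C2*t*exp(-2*t).
Apply the initial conditions: q(0) = -18/25 + C1 = 5 and q'(0) = -24/25 + C2 - 2*C1 = 3. Solving gives C1 = 143/25, C2 = 77/5.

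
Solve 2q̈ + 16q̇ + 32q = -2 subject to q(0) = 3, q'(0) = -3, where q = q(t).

q = -1/16 + 49*exp(-4*t)/16 + 37*t*exp(-4*t)/4

Divide through by 2: q'' + 8q' + 16q = -1.
Characteristic equation r² + 8r + 16 = 0 has discriminant (8)² - 4·(16) = 0, so r = -4 is a repeated root.
Hence q_h = (C1 + C2*t)*exp(-4*t).
For the particular solution try q_p = A0. Substituting and matching coefficients of each power of t gives A0 = -1/16, so q_p = -1/16.
General solution: q = -1/16 + C1*exp(-4*t) + C2*t*exp(-4*t).
Apply the initial conditions: q(0) = -1/16 + C1 = 3 and q'(0) = C2 - 4*C1 = -3. Solving gives C1 = 49/16, C2 = 37/4.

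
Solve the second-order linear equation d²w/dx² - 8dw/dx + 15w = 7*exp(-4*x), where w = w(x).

w = exp(-4*x)/9 + C1*exp(5*x) + C2*exp(3*x)

Characteristic equation r² - 8r + 15 = 0 factors as (r - 5)(r - 3) = 0, so r = 5, 3.
Hence w_h = C1*exp(5*x) + C2*exp(3*x).
Try w_p = A*exp(-4*x). Substituting into the equation and dividing by exp(-4*x) gives A = 1/9, so w_p = exp(-4*x)/9.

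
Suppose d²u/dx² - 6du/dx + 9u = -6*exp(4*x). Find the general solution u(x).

Characteristic equation r² - 6r + 9 = 0 has discriminant (-6)² - 4·(9) = 0, so r = 3 is a repeated root.
Hence u_h = (C1 + C2*x)*exp(3*x).
Try u_p = A*exp(4*x). Substituting into the equation and dividing by exp(4*x) gives A = -6, so u_p = -6*exp(4*x).

u = -6*exp(4*x) + C1*exp(3*x) + C2*x*exp(3*x)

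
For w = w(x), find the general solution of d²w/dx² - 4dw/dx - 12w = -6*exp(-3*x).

Characteristic equation r² - 4r - 12 = 0 factors as (r + 2)(r - 6) = 0, so r = -2, 6.
Hence w_h = C1*exp(-2*x) + C2*exp(6*x).
Try w_p = A*exp(-3*x). Substituting into the equation and dividing by exp(-3*x) gives A = -2/3, so w_p = -2*exp(-3*x)/3.

w = -2*exp(-3*x)/3 + C1*exp(-2*x) + C2*exp(6*x)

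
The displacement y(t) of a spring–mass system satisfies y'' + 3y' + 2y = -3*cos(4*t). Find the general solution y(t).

Characteristic equation r² + 3r + 2 = 0 factors as (r + 2)(r + 1) = 0, so r = -2, -1.
Hence y_h = C1*exp(-2*t) + C2*exp(-t).
Try y_p = A*cos(4*t) + B*sin(4*t). Substituting and equating the coefficients of cos(4t) and sin(4t) gives A = 21/170, B = -9/85, so y_p = -9*sin(4*t)/85 + 21*cos(4*t)/170.

y = -9*sin(4*t)/85 + 21*cos(4*t)/170 + C1*exp(-2*t) + C2*exp(-t)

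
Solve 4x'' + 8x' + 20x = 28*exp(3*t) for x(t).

x = 7*exp(3*t)/20 + C1*cos(2*t)*exp(-t) + C2*exp(-t)*sin(2*t)

Divide through by 4: x'' + 2x' + 5x = 7*exp(3*t).
Characteristic equation r² + 2r + 5 = 0 has discriminant (2)² - 4·(5) = -16 < 0, so r = -1 ± 2i.
Hence x_h = C1*cos(2*t)*exp(-t) + C2*exp(-t)*sin(2*t).
Try x_p = A*exp(3*t). Substituting into the equation and dividing by exp(3*t) gives A = 7/20, so x_p = 7*exp(3*t)/20.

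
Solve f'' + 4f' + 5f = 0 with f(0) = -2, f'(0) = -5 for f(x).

f = -9*exp(-2*x)*sin(x) - 2*cos(x)*exp(-2*x)

Characteristic equation r² + 4r + 5 = 0 has discriminant (4)² - 4·(5) = -4 < 0, so r = -2 ± i.
Hence f_h = C1*cos(x)*exp(-2*x) + C2*exp(-2*x)*sin(x).
Apply the initial conditions: f(0) = C1 = -2 and f'(0) = C2 - 2*C1 = -5. Solving gives C1 = -2, C2 = -9.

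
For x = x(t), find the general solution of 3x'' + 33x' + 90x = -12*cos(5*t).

Divide through by 3: x'' + 11x' + 30x = -4*cos(5*t).
Characteristic equation r² + 11r + 30 = 0 factors as (r + 5)(r + 6) = 0, so r = -5, -6.
Hence x_h = C1*exp(-5*t) + C2*exp(-6*t).
Try x_p = A*cos(5*t) + B*sin(5*t). Substituting and equating the coefficients of cos(5t) and sin(5t) gives A = -2/305, B = -22/305, so x_p = -22*sin(5*t)/305 - 2*cos(5*t)/305.

x = -22*sin(5*t)/305 - 2*cos(5*t)/305 + C1*exp(-5*t) + C2*exp(-6*t)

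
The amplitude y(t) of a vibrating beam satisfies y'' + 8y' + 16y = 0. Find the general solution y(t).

Characteristic equation r² + 8r + 16 = 0 has discriminant (8)² - 4·(16) = 0, so r = -4 is a repeated root.
Hence y_h = (C1 + C2*t)*exp(-4*t).

y = C1*exp(-4*t) + C2*t*exp(-4*t)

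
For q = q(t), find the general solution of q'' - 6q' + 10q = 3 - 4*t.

q = 3/50 - 2*t/5 + C1*cos(t)*exp(3*t) + C2*exp(3*t)*sin(t)

Characteristic equation r² - 6r + 10 = 0 has discriminant (-6)² - 4·(10) = -4 < 0, so r = 3 ± i.
Hence q_h = C1*cos(t)*exp(3*t) + C2*exp(3*t)*sin(t).
For the particular solution try q_p = A0 + A1*t. Substituting and matching coefficients of each power of t gives A0 = 3/50, A1 = -2/5, so q_p = 3/50 - 2*t/5.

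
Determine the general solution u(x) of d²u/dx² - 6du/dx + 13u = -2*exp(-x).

u = -exp(-x)/10 + C1*cos(2*x)*exp(3*x) + C2*exp(3*x)*sin(2*x)

Characteristic equation r² - 6r + 13 = 0 has discriminant (-6)² - 4·(13) = -16 < 0, so r = 3 ± 2i.
Hence u_h = C1*cos(2*x)*exp(3*x) + C2*exp(3*x)*sin(2*x).
Try u_p = A*exp(-x). Substituting into the equation and dividing by exp(-x) gives A = -1/10, so u_p = -exp(-x)/10.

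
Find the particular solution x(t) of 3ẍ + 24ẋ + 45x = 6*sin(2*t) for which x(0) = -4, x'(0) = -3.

x = -295*exp(-3*t)/26 - 32*cos(2*t)/377 + 22*sin(2*t)/377 + 431*exp(-5*t)/58

Divide through by 3: x'' + 8x' + 15x = 2*sin(2*t).
Characteristic equation r² + 8r + 15 = 0 factors as (r + 3)(r + 5) = 0, so r = -3, -5.
Hence x_h = C1*exp(-3*t) + C2*exp(-5*t).
Try x_p = A*cos(2*t) + B*sin(2*t). Substituting and equating the coefficients of cos(2t) and sin(2t) gives A = -32/377, B = 22/377, so x_p = -32*cos(2*t)/377 + 22*sin(2*t)/377.
General solution: x = -32*cos(2*t)/377 + 22*sin(2*t)/377 + C1*exp(-3*t) + C2*exp(-5*t).
Apply the initial conditions: x(0) = -32/377 + C1 + C2 = -4 and x'(0) = 44/377 - 5*C2 - 3*C1 = -3. Solving gives C1 = -295/26, C2 = 431/58.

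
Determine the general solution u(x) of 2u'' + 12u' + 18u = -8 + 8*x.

u = -20/27 + 4*x/9 + C1*exp(-3*x) + C2*x*exp(-3*x)

Divide through by 2: u'' + 6u' + 9u = -4 + 4*x.
Characteristic equation r² + 6r + 9 = 0 has discriminant (6)² - 4·(9) = 0, so r = -3 is a repeated root.
Hence u_h = (C1 + C2*x)*exp(-3*x).
For the particular solution try u_p = A0 + A1*x. Substituting and matching coefficients of each power of x gives A0 = -20/27, A1 = 4/9, so u_p = -20/27 + 4*x/9.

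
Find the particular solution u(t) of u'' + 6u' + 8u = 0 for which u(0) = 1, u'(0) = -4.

u = exp(-4*t)

Characteristic equation r² + 6r + 8 = 0 factors as (r + 4)(r + 2) = 0, so r = -4, -2.
Hence u_h = C1*exp(-4*t) + C2*exp(-2*t).
Apply the initial conditions: u(0) = C1 + C2 = 1 and u'(0) = -4*C1 - 2*C2 = -4. Solving gives C1 = 1, C2 = 0.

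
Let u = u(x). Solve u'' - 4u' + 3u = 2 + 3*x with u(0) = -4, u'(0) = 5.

Characteristic equation r² - 4r + 3 = 0 factors as (r - 3)(r - 1) = 0, so r = 3, 1.
Hence u_h = C1*exp(3*x) + C2*exp(x).
For the particular solution try u_p = A0 + A1*x. Substituting and matching coefficients of each power of x gives A0 = 2, A1 = 1, so u_p = 2 + x.
General solution: u = 2 + x + C1*exp(3*x) + C2*exp(x).
Apply the initial conditions: u(0) = 2 + C1 + C2 = -4 and u'(0) = 1 + C2 + 3*C1 = 5. Solving gives C1 = 5, C2 = -11.

u = 2 + x - 11*exp(x) + 5*exp(3*x)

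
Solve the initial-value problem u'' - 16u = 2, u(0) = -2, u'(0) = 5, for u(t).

u = -1/8 - 25*exp(-4*t)/16 - 5*exp(4*t)/16

Characteristic equation r² - 16 = 0 factors as (r - 4)(r + 4) = 0, so r = 4, -4.
Hence u_h = C1*exp(4*t) + C2*exp(-4*t).
For the particular solution try u_p = A0. Substituting and matching coefficients of each power of t gives A0 = -1/8, so u_p = -1/8.
General solution: u = -1/8 + C1*exp(4*t) + C2*exp(-4*t).
Apply the initial conditions: u(0) = -1/8 + C1 + C2 = -2 and u'(0) = -4*C2 + 4*C1 = 5. Solving gives C1 = -5/16, C2 = -25/16.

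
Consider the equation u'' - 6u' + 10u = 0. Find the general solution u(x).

u = C1*cos(x)*exp(3*x) + C2*exp(3*x)*sin(x)

Characteristic equation r² - 6r + 10 = 0 has discriminant (-6)² - 4·(10) = -4 < 0, so r = 3 ± i.
Hence u_h = C1*cos(x)*exp(3*x) + C2*exp(3*x)*sin(x).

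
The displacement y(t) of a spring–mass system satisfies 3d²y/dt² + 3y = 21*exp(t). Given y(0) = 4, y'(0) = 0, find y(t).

y = cos(t)/2 - 7*sin(t)/2 + 7*exp(t)/2

Divide through by 3: y'' + y = 7*exp(t).
Characteristic equation r² + 1 = 0 has discriminant (0)² - 4·(1) = -4 < 0, so r = ± i.
Hence y_h = C1*cos(t) + C2*sin(t).
Try y_p = A*exp(t). Substituting into the equation and dividing by exp(t) gives A = 7/2, so y_p = 7*exp(t)/2.
General solution: y = 7*exp(t)/2 + C1*cos(t) + C2*sin(t).
Apply the initial conditions: y(0) = 7/2 + C1 = 4 and y'(0) = 7/2 + C2 = 0. Solving gives C1 = 1/2, C2 = -7/2.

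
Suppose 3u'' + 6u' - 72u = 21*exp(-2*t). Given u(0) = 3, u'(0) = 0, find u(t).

Divide through by 3: u'' + 2u' - 24u = 7*exp(-2*t).
Characteristic equation r² + 2r - 24 = 0 factors as (r + 6)(r - 4) = 0, so r = -6, 4.
Hence u_h = C1*exp(-6*t) + C2*exp(4*t).
Try u_p = A*exp(-2*t). Substituting into the equation and dividing by exp(-2*t) gives A = -7/24, so u_p = -7*exp(-2*t)/24.
General solution: u = -7*exp(-2*t)/24 + C1*exp(-6*t) + C2*exp(4*t).
Apply the initial conditions: u(0) = -7/24 + C1 + C2 = 3 and u'(0) = 7/12 - 6*C1 + 4*C2 = 0. Solving gives C1 = 11/8, C2 = 23/12.

u = -7*exp(-2*t)/24 + 11*exp(-6*t)/8 + 23*exp(4*t)/12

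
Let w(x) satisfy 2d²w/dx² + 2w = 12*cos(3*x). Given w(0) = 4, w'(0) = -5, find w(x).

Divide through by 2: w'' + w = 6*cos(3*x).
Characteristic equation r² + 1 = 0 has discriminant (0)² - 4·(1) = -4 < 0, so r = ± i.
Hence w_h = C1*cos(x) + C2*sin(x).
Try w_p = A*cos(3*x) + B*sin(3*x). Substituting and equating the coefficients of cos(3x) and sin(3x) gives A = -3/4, B = 0, so w_p = -3*cos(3*x)/4.
General solution: w = -3*cos(3*x)/4 + C1*cos(x) + C2*sin(x).
Apply the initial conditions: w(0) = -3/4 + C1 = 4 and w'(0) = C2 = -5. Solving gives C1 = 19/4, C2 = -5.

w = -5*sin(x) - 3*cos(3*x)/4 + 19*cos(x)/4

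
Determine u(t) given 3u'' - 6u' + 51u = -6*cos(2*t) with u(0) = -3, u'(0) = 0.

Divide through by 3: u'' - 2u' + 17u = -2*cos(2*t).
Characteristic equation r² - 2r + 17 = 0 has discriminant (-2)² - 4·(17) = -64 < 0, so r = 1 ± 4i.
Hence u_h = C1*cos(4*t)*exp(t) + C2*exp(t)*sin(4*t).
Try u_p = A*cos(2*t) + B*sin(2*t). Substituting and equating the coefficients of cos(2t) and sin(2t) gives A = -26/185, B = 8/185, so u_p = -26*cos(2*t)/185 + 8*sin(2*t)/185.
General solution: u = -26*cos(2*t)/185 + 8*sin(2*t)/185 + C1*cos(4*t)*exp(t) + C2*exp(t)*sin(4*t).
Apply the initial conditions: u(0) = -26/185 + C1 = -3 and u'(0) = 16/185 + C1 + 4*C2 = 0. Solving gives C1 = -529/185, C2 = 513/740.

u = -26*cos(2*t)/185 + 8*sin(2*t)/185 - 529*cos(4*t)*exp(t)/185 + 513*exp(t)*sin(4*t)/740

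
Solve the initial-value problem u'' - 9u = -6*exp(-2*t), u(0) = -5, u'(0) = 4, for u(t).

Characteristic equation r² - 9 = 0 factors as (r + 3)(r - 3) = 0, so r = -3, 3.
Hence u_h = C1*exp(-3*t) + C2*exp(3*t).
Try u_p = A*exp(-2*t). Substituting into the equation and dividing by exp(-2*t) gives A = 6/5, so u_p = 6*exp(-2*t)/5.
General solution: u = 6*exp(-2*t)/5 + C1*exp(-3*t) + C2*exp(3*t).
Apply the initial conditions: u(0) = 6/5 + C1 + C2 = -5 and u'(0) = -12/5 - 3*C1 + 3*C2 = 4. Solving gives C1 = -25/6, C2 = -61/30.

u = -61*exp(3*t)/30 - 25*exp(-3*t)/6 + 6*exp(-2*t)/5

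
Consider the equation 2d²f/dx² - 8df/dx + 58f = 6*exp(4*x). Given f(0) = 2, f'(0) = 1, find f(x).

f = 3*exp(4*x)/29 - 93*exp(2*x)*sin(5*x)/145 + 55*cos(5*x)*exp(2*x)/29

Divide through by 2: f'' - 4f' + 29f = 3*exp(4*x).
Characteristic equation r² - 4r + 29 = 0 has discriminant (-4)² - 4·(29) = -100 < 0, so r = 2 ± 5i.
Hence f_h = C1*cos(5*x)*exp(2*x) + C2*exp(2*x)*sin(5*x).
Try f_p = A*exp(4*x). Substituting into the equation and dividing by exp(4*x) gives A = 3/29, so f_p = 3*exp(4*x)/29.
General solution: f = 3*exp(4*x)/29 + C1*cos(5*x)*exp(2*x) + C2*exp(2*x)*sin(5*x).
Apply the initial conditions: f(0) = 3/29 + C1 = 2 and f'(0) = 12/29 + 2*C1 + 5*C2 = 1. Solving gives C1 = 55/29, C2 = -93/145.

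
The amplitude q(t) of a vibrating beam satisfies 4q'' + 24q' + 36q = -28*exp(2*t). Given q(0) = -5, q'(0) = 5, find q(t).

q = -118*exp(-3*t)/25 - 7*exp(2*t)/25 - 43*t*exp(-3*t)/5

Divide through by 4: q'' + 6q' + 9q = -7*exp(2*t).
Characteristic equation r² + 6r + 9 = 0 has discriminant (6)² - 4·(9) = 0, so r = -3 is a repeated root.
Hence q_h = (C1 + C2*t)*exp(-3*t).
Try q_p = A*exp(2*t). Substituting into the equation and dividing by exp(2*t) gives A = -7/25, so q_p = -7*exp(2*t)/25.
General solution: q = -7*exp(2*t)/25 + C1*exp(-3*t) + C2*t*exp(-3*t).
Apply the initial conditions: q(0) = -7/25 + C1 = -5 and q'(0) = -14/25 + C2 - 3*C1 = 5. Solving gives C1 = -118/25, C2 = -43/5.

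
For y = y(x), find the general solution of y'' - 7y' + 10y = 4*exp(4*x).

y = -2*exp(4*x) + C1*exp(2*x) + C2*exp(5*x)

Characteristic equation r² - 7r + 10 = 0 factors as (r - 2)(r - 5) = 0, so r = 2, 5.
Hence y_h = C1*exp(2*x) + C2*exp(5*x).
Try y_p = A*exp(4*x). Substituting into the equation and dividing by exp(4*x) gives A = -2, so y_p = -2*exp(4*x).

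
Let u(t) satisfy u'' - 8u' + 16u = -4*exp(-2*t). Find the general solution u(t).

u = -exp(-2*t)/9 + C1*exp(4*t) + C2*t*exp(4*t)

Characteristic equation r² - 8r + 16 = 0 has discriminant (-8)² - 4·(16) = 0, so r = 4 is a repeated root.
Hence u_h = (C1 + C2*t)*exp(4*t).
Try u_p = A*exp(-2*t). Substituting into the equation and dividing by exp(-2*t) gives A = -1/9, so u_p = -exp(-2*t)/9.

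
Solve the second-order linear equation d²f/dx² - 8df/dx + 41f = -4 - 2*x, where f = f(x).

f = -180/1681 - 2*x/41 + C1*cos(5*x)*exp(4*x) + C2*exp(4*x)*sin(5*x)

Characteristic equation r² - 8r + 41 = 0 has discriminant (-8)² - 4·(41) = -100 < 0, so r = 4 ± 5i.
Hence f_h = C1*cos(5*x)*exp(4*x) + C2*exp(4*x)*sin(5*x).
For the particular solution try f_p = A0 + A1*x. Substituting and matching coefficients of each power of x gives A0 = -180/1681, A1 = -2/41, so f_p = -180/1681 - 2*x/41.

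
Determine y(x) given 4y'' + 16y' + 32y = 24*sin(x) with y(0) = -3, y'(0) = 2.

Divide through by 4: y'' + 4y' + 8y = 6*sin(x).
Characteristic equation r² + 4r + 8 = 0 has discriminant (4)² - 4·(8) = -16 < 0, so r = -2 ± 2i.
Hence y_h = C1*cos(2*x)*exp(-2*x) + C2*exp(-2*x)*sin(2*x).
Try y_p = A*cos(x) + B*sin(x). Substituting and equating the coefficients of cos(x) and sin(x) gives A = -24/65, B = 42/65, so y_p = -24*cos(x)/65 + 42*sin(x)/65.
General solution: y = -24*cos(x)/65 + 42*sin(x)/65 + C1*cos(2*x)*exp(-2*x) + C2*exp(-2*x)*sin(2*x).
Apply the initial conditions: y(0) = -24/65 + C1 = -3 and y'(0) = 42/65 - 2*C1 + 2*C2 = 2. Solving gives C1 = -171/65, C2 = -127/65.

y = -24*cos(x)/65 + 42*sin(x)/65 - 171*cos(2*x)*exp(-2*x)/65 - 127*exp(-2*x)*sin(2*x)/65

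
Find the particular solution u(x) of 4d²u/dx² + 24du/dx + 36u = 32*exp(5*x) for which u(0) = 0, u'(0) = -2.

u = -exp(-3*x)/8 + exp(5*x)/8 - 3*x*exp(-3*x)

Divide through by 4: u'' + 6u' + 9u = 8*exp(5*x).
Characteristic equation r² + 6r + 9 = 0 has discriminant (6)² - 4·(9) = 0, so r = -3 is a repeated root.
Hence u_h = (C1 + C2*x)*exp(-3*x).
Try u_p = A*exp(5*x). Substituting into the equation and dividing by exp(5*x) gives A = 1/8, so u_p = exp(5*x)/8.
General solution: u = exp(5*x)/8 + C1*exp(-3*x) + C2*x*exp(-3*x).
Apply the initial conditions: u(0) = 1/8 + C1 = 0 and u'(0) = 5/8 + C2 - 3*C1 = -2. Solving gives C1 = -1/8, C2 = -3.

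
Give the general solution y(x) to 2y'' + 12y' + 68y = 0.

y = C1*cos(5*x)*exp(-3*x) + C2*exp(-3*x)*sin(5*x)

Divide through by 2: y'' + 6y' + 34y = 0.
Characteristic equation r² + 6r + 34 = 0 has discriminant (6)² - 4·(34) = -100 < 0, so r = -3 ± 5i.
Hence y_h = C1*cos(5*x)*exp(-3*x) + C2*exp(-3*x)*sin(5*x).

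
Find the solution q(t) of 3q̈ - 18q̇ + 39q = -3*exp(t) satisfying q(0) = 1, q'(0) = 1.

q = -exp(t)/8 - 9*exp(3*t)*sin(2*t)/8 + 9*cos(2*t)*exp(3*t)/8

Divide through by 3: q'' - 6q' + 13q = -exp(t).
Characteristic equation r² - 6r + 13 = 0 has discriminant (-6)² - 4·(13) = -16 < 0, so r = 3 ± 2i.
Hence q_h = C1*cos(2*t)*exp(3*t) + C2*exp(3*t)*sin(2*t).
Try q_p = A*exp(t). Substituting into the equation and dividing by exp(t) gives A = -1/8, so q_p = -exp(t)/8.
General solution: q = -exp(t)/8 + C1*cos(2*t)*exp(3*t) + C2*exp(3*t)*sin(2*t).
Apply the initial conditions: q(0) = -1/8 + C1 = 1 and q'(0) = -1/8 + 2*C2 + 3*C1 = 1. Solving gives C1 = 9/8, C2 = -9/8.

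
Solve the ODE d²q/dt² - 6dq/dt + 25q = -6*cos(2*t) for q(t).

Characteristic equation r² - 6r + 25 = 0 has discriminant (-6)² - 4·(25) = -64 < 0, so r = 3 ± 4i.
Hence q_h = C1*cos(4*t)*exp(3*t) + C2*exp(3*t)*sin(4*t).
Try q_p = A*cos(2*t) + B*sin(2*t). Substituting and equating the coefficients of cos(2t) and sin(2t) gives A = -14/65, B = 8/65, so q_p = -14*cos(2*t)/65 + 8*sin(2*t)/65.

q = -14*cos(2*t)/65 + 8*sin(2*t)/65 + C1*cos(4*t)*exp(3*t) + C2*exp(3*t)*sin(4*t)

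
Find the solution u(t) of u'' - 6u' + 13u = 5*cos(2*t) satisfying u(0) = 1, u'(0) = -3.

u = -4*sin(2*t)/15 + cos(2*t)/5 - 73*exp(3*t)*sin(2*t)/30 + 4*cos(2*t)*exp(3*t)/5

Characteristic equation r² - 6r + 13 = 0 has discriminant (-6)² - 4·(13) = -16 < 0, so r = 3 ± 2i.
Hence u_h = C1*cos(2*t)*exp(3*t) + C2*exp(3*t)*sin(2*t).
Try u_p = A*cos(2*t) + B*sin(2*t). Substituting and equating the coefficients of cos(2t) and sin(2t) gives A = 1/5, B = -4/15, so u_p = -4*sin(2*t)/15 + cos(2*t)/5.
General solution: u = -4*sin(2*t)/15 + cos(2*t)/5 + C1*cos(2*t)*exp(3*t) + C2*exp(3*t)*sin(2*t).
Apply the initial conditions: u(0) = 1/5 + C1 = 1 and u'(0) = -8/15 + 2*C2 + 3*C1 = -3. Solving gives C1 = 4/5, C2 = -73/30.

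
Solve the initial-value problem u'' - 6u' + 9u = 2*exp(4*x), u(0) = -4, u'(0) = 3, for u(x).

Characteristic equation r² - 6r + 9 = 0 has discriminant (-6)² - 4·(9) = 0, so r = 3 is a repeated root.
Hence u_h = (C1 + C2*x)*exp(3*x).
Try u_p = A*exp(4*x). Substituting into the equation and dividing by exp(4*x) gives A = 2, so u_p = 2*exp(4*x).
General solution: u = 2*exp(4*x) + C1*exp(3*x) + C2*x*exp(3*x).
Apply the initial conditions: u(0) = 2 + C1 = -4 and u'(0) = 8 + C2 + 3*C1 = 3. Solving gives C1 = -6, C2 = 13.

u = -6*exp(3*x) + 2*exp(4*x) + 13*x*exp(3*x)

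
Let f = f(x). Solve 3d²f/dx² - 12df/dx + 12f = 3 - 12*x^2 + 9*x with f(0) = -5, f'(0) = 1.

f = -1/2 - x**2 - 9*exp(2*x)/2 - 5*x/4 + 45*x*exp(2*x)/4

Divide through by 3: f'' - 4f' + 4f = 1 - 4*x^2 + 3*x.
Characteristic equation r² - 4r + 4 = 0 has discriminant (-4)² - 4·(4) = 0, so r = 2 is a repeated root.
Hence f_h = (C1 + C2*x)*exp(2*x).
For the particular solution try f_p = A0 + A1*x + A2*x^2. Substituting and matching coefficients of each power of x gives A0 = -1/2, A1 = -5/4, A2 = -1, so f_p = -1/2 - x^2 - 5*x/4.
General solution: f = -1/2 - x^2 - 5*x/4 + C1*exp(2*x) + C2*x*exp(2*x).
Apply the initial conditions: f(0) = -1/2 + C1 = -5 and f'(0) = -5/4 + C2 + 2*C1 = 1. Solving gives C1 = -9/2, C2 = 45/4.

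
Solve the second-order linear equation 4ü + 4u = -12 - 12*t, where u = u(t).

u = -3 - 3*t + C1*cos(t) + C2*sin(t)

Divide through by 4: u'' + u = -3 - 3*t.
Characteristic equation r² + 1 = 0 has discriminant (0)² - 4·(1) = -4 < 0, so r = ± i.
Hence u_h = C1*cos(t) + C2*sin(t).
For the particular solution try u_p = A0 + A1*t. Substituting and matching coefficients of each power of t gives A0 = -3, A1 = -3, so u_p = -3 - 3*t.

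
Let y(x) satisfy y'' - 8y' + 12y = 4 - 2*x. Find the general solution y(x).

y = 2/9 - x/6 + C1*exp(2*x) + C2*exp(6*x)

Characteristic equation r² - 8r + 12 = 0 factors as (r - 2)(r - 6) = 0, so r = 2, 6.
Hence y_h = C1*exp(2*x) + C2*exp(6*x).
For the particular solution try y_p = A0 + A1*x. Substituting and matching coefficients of each power of x gives A0 = 2/9, A1 = -1/6, so y_p = 2/9 - x/6.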